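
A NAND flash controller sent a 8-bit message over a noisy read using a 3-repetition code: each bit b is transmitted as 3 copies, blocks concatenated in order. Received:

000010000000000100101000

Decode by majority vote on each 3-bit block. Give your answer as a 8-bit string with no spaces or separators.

Block 1 (000): 0 ones → 0
Block 2 (010): 1 one → 0
Block 3 (000): 0 ones → 0
Block 4 (000): 0 ones → 0
Block 5 (000): 0 ones → 0
Block 6 (100): 1 one → 0
Block 7 (101): 2 ones → 1
Block 8 (000): 0 ones → 0

00000010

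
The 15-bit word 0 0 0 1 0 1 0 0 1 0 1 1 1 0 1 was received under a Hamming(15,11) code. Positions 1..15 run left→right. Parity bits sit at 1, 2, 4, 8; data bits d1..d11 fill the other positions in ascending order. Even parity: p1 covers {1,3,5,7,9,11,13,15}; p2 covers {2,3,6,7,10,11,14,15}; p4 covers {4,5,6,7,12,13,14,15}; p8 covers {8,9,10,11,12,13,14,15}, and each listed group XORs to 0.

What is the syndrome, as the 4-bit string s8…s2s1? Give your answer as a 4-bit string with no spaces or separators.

s1 (pos 1,3,5,7,9,11,13,15): 0⊕0⊕0⊕0⊕1⊕1⊕1⊕1 = 0
s2 (pos 2,3,6,7,10,11,14,15): 0⊕0⊕1⊕0⊕0⊕1⊕0⊕1 = 1
s4 (pos 4,5,6,7,12,13,14,15): 1⊕0⊕1⊕0⊕1⊕1⊕0⊕1 = 1
s8 (pos 8,9,10,11,12,13,14,15): 0⊕1⊕0⊕1⊕1⊕1⊕0⊕1 = 1
Syndrome s8…s1 = 1110 → error at position 14.

1110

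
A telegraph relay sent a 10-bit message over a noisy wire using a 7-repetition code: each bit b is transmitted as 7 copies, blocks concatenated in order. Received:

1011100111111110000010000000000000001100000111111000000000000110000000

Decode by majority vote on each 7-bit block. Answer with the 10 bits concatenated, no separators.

1100001000

Block 1 (1011100): 4 ones → 1
Block 2 (1111111): 7 ones → 1
Block 3 (1000001): 2 ones → 0
Block 4 (0000000): 0 ones → 0
Block 5 (0000000): 0 ones → 0
Block 6 (0110000): 2 ones → 0
Block 7 (0111111): 6 ones → 1
Block 8 (0000000): 0 ones → 0
Block 9 (0000011): 2 ones → 0
Block 10 (0000000): 0 ones → 0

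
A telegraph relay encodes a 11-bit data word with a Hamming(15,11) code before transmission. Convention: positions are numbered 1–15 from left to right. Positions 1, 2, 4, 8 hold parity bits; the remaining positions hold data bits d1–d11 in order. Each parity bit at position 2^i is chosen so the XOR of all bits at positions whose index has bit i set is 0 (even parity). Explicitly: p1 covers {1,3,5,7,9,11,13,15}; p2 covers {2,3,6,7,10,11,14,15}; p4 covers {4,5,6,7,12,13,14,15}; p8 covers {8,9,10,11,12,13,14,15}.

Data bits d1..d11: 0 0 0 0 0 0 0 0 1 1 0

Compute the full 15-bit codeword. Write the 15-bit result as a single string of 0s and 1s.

110000000000110

Place data at non-parity positions: p1 p2 0 p4 0 0 0 p8 0 0 0 0 1 1 0
p1 (pos 1,3,5,7,9,11,13,15): XOR of data positions = 0⊕0⊕0⊕0⊕0⊕1⊕0 = 1
p2 (pos 2,3,6,7,10,11,14,15): XOR of data positions = 0⊕0⊕0⊕0⊕0⊕1⊕0 = 1
p4 (pos 4,5,6,7,12,13,14,15): XOR of data positions = 0⊕0⊕0⊕0⊕1⊕1⊕0 = 0
p8 (pos 8,9,10,11,12,13,14,15): XOR of data positions = 0⊕0⊕0⊕0⊕1⊕1⊕0 = 0
Codeword: 110000000000110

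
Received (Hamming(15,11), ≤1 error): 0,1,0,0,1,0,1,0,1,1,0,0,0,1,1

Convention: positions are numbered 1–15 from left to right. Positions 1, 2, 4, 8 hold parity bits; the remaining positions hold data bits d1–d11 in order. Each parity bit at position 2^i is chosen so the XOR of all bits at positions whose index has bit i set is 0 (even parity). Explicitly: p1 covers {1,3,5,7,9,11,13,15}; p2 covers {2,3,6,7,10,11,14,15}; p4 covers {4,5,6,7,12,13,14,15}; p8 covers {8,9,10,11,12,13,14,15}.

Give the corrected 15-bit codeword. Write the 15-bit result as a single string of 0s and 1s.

000010101100011

s1 (pos 1,3,5,7,9,11,13,15): 0⊕0⊕1⊕1⊕1⊕0⊕0⊕1 = 0
s2 (pos 2,3,6,7,10,11,14,15): 1⊕0⊕0⊕1⊕1⊕0⊕1⊕1 = 1
s4 (pos 4,5,6,7,12,13,14,15): 0⊕1⊕0⊕1⊕0⊕0⊕1⊕1 = 0
s8 (pos 8,9,10,11,12,13,14,15): 0⊕1⊕1⊕0⊕0⊕0⊕1⊕1 = 0
Syndrome s8…s1 = 0010 → error at position 2.
Flip position 2: 010010101100011 → 000010101100011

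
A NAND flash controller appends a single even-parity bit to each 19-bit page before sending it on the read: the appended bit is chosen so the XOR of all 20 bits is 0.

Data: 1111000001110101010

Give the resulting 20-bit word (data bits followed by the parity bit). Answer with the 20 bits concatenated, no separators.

11110000011101010100

XOR of the 19 data bits: 1⊕1⊕1⊕1⊕0⊕0⊕0⊕0⊕0⊕1⊕1⊕1⊕0⊕1⊕0⊕1⊕0⊕1⊕0 = 0
Parity bit = 0 (so all 20 bits XOR to 0).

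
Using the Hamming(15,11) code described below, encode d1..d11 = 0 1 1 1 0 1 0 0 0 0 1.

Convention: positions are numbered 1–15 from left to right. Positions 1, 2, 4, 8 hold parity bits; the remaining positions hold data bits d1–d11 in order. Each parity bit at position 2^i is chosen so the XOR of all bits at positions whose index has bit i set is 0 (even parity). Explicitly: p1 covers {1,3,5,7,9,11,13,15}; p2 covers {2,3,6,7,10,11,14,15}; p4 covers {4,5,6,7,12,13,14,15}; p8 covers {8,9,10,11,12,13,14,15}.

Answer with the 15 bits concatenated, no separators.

100011100100001

Place data at non-parity positions: p1 p2 0 p4 1 1 1 p8 0 1 0 0 0 0 1
p1 (pos 1,3,5,7,9,11,13,15): XOR of data positions = 0⊕1⊕1⊕0⊕0⊕0⊕1 = 1
p2 (pos 2,3,6,7,10,11,14,15): XOR of data positions = 0⊕1⊕1⊕1⊕0⊕0⊕1 = 0
p4 (pos 4,5,6,7,12,13,14,15): XOR of data positions = 1⊕1⊕1⊕0⊕0⊕0⊕1 = 0
p8 (pos 8,9,10,11,12,13,14,15): XOR of data positions = 0⊕1⊕0⊕0⊕0⊕0⊕1 = 0
Codeword: 100011100100001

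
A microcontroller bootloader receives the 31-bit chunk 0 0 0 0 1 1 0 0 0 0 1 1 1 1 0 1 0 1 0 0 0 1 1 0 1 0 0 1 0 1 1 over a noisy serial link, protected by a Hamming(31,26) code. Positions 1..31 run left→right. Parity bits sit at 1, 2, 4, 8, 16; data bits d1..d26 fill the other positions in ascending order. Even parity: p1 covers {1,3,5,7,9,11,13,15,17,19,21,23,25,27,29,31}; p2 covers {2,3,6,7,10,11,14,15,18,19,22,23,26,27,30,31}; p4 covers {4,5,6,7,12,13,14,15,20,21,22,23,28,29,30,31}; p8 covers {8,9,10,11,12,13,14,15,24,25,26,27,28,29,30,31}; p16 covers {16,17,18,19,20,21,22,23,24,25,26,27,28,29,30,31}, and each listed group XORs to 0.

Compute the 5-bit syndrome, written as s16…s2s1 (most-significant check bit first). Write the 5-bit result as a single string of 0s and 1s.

00000

s1 (pos 1,3,5,7,9,11,13,15,17,19,21,23,25,27,29,31): 0⊕0⊕1⊕0⊕0⊕1⊕1⊕0⊕0⊕0⊕0⊕1⊕1⊕0⊕0⊕1 = 0
s2 (pos 2,3,6,7,10,11,14,15,18,19,22,23,26,27,30,31): 0⊕0⊕1⊕0⊕0⊕1⊕1⊕0⊕1⊕0⊕1⊕1⊕0⊕0⊕1⊕1 = 0
s4 (pos 4,5,6,7,12,13,14,15,20,21,22,23,28,29,30,31): 0⊕1⊕1⊕0⊕1⊕1⊕1⊕0⊕0⊕0⊕1⊕1⊕1⊕0⊕1⊕1 = 0
s8 (pos 8,9,10,11,12,13,14,15,24,25,26,27,28,29,30,31): 0⊕0⊕0⊕1⊕1⊕1⊕1⊕0⊕0⊕1⊕0⊕0⊕1⊕0⊕1⊕1 = 0
s16 (pos 16,17,18,19,20,21,22,23,24,25,26,27,28,29,30,31): 1⊕0⊕1⊕0⊕0⊕0⊕1⊕1⊕0⊕1⊕0⊕0⊕1⊕0⊕1⊕1 = 0
Syndrome s16…s1 = 00000 → no error.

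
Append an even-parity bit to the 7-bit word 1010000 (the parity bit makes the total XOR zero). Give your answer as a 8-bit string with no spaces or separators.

XOR of the 7 data bits: 1⊕0⊕1⊕0⊕0⊕0⊕0 = 0
Parity bit = 0 (so all 8 bits XOR to 0).

10100000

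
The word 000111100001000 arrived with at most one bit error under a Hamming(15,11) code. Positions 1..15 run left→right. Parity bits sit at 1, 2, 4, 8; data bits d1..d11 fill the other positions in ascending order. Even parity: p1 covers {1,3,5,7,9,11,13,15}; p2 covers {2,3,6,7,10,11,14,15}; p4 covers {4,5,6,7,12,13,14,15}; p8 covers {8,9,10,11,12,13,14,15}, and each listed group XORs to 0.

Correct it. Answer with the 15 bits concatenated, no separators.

000111100000000

s1 (pos 1,3,5,7,9,11,13,15): 0⊕0⊕1⊕1⊕0⊕0⊕0⊕0 = 0
s2 (pos 2,3,6,7,10,11,14,15): 0⊕0⊕1⊕1⊕0⊕0⊕0⊕0 = 0
s4 (pos 4,5,6,7,12,13,14,15): 1⊕1⊕1⊕1⊕1⊕0⊕0⊕0 = 1
s8 (pos 8,9,10,11,12,13,14,15): 0⊕0⊕0⊕0⊕1⊕0⊕0⊕0 = 1
Syndrome s8…s1 = 1100 → error at position 12.
Flip position 12: 000111100001000 → 000111100000000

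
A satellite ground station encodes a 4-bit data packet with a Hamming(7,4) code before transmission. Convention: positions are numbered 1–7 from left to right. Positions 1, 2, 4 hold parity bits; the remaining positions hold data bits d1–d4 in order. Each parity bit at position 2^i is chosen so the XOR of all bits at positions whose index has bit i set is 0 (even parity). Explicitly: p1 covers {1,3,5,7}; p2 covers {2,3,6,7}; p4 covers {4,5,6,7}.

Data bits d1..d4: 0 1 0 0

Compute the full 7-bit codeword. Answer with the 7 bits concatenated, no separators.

1001100

Place data at non-parity positions: p1 p2 0 p4 1 0 0
p1 (pos 1,3,5,7): XOR of data positions = 0⊕1⊕0 = 1
p2 (pos 2,3,6,7): XOR of data positions = 0⊕0⊕0 = 0
p4 (pos 4,5,6,7): XOR of data positions = 1⊕0⊕0 = 1
Codeword: 1001100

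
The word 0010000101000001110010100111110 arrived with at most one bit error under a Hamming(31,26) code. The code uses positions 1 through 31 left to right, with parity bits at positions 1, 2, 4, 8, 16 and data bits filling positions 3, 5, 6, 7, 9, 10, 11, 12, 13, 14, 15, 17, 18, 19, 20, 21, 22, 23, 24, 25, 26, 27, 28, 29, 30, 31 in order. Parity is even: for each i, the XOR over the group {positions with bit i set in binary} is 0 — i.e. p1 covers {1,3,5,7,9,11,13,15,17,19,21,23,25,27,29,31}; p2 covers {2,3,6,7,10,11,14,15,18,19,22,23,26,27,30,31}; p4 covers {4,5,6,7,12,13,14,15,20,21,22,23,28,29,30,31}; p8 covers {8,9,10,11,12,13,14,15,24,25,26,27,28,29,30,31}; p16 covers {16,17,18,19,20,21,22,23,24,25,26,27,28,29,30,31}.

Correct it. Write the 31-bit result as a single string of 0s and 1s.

s1 (pos 1,3,5,7,9,11,13,15,17,19,21,23,25,27,29,31): 0⊕1⊕0⊕0⊕0⊕0⊕0⊕0⊕1⊕0⊕1⊕1⊕0⊕1⊕1⊕0 = 0
s2 (pos 2,3,6,7,10,11,14,15,18,19,22,23,26,27,30,31): 0⊕1⊕0⊕0⊕1⊕0⊕0⊕0⊕1⊕0⊕0⊕1⊕1⊕1⊕1⊕0 = 1
s4 (pos 4,5,6,7,12,13,14,15,20,21,22,23,28,29,30,31): 0⊕0⊕0⊕0⊕0⊕0⊕0⊕0⊕0⊕1⊕0⊕1⊕1⊕1⊕1⊕0 = 1
s8 (pos 8,9,10,11,12,13,14,15,24,25,26,27,28,29,30,31): 1⊕0⊕1⊕0⊕0⊕0⊕0⊕0⊕0⊕0⊕1⊕1⊕1⊕1⊕1⊕0 = 1
s16 (pos 16,17,18,19,20,21,22,23,24,25,26,27,28,29,30,31): 1⊕1⊕1⊕0⊕0⊕1⊕0⊕1⊕0⊕0⊕1⊕1⊕1⊕1⊕1⊕0 = 0
Syndrome s16…s1 = 01110 → error at position 14.
Flip position 14: 0010000101000001110010100111110 → 0010000101000101110010100111110

0010000101000101110010100111110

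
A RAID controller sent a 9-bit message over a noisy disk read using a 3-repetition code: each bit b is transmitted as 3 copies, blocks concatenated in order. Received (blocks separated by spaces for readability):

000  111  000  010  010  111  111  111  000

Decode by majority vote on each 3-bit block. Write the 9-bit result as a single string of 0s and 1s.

010001110

Block 1 (000): 0 ones → 0
Block 2 (111): 3 ones → 1
Block 3 (000): 0 ones → 0
Block 4 (010): 1 one → 0
Block 5 (010): 1 one → 0
Block 6 (111): 3 ones → 1
Block 7 (111): 3 ones → 1
Block 8 (111): 3 ones → 1
Block 9 (000): 0 ones → 0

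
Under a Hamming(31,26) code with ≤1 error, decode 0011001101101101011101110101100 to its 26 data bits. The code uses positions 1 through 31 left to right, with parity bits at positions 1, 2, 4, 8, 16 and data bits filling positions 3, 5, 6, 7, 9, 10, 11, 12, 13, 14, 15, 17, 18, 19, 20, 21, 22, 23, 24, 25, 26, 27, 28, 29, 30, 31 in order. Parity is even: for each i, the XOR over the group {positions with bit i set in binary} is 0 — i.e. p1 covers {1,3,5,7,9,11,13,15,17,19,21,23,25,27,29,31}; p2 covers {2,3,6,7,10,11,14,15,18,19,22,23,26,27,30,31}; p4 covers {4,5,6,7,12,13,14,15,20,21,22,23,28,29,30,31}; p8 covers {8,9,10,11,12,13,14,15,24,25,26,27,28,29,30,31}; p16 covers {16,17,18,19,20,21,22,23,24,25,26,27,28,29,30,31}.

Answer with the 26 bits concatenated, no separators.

10010110010011101110101100

s1 (pos 1,3,5,7,9,11,13,15,17,19,21,23,25,27,29,31): 0⊕1⊕0⊕1⊕0⊕1⊕1⊕0⊕0⊕1⊕0⊕1⊕0⊕0⊕1⊕0 = 1
s2 (pos 2,3,6,7,10,11,14,15,18,19,22,23,26,27,30,31): 0⊕1⊕0⊕1⊕1⊕1⊕1⊕0⊕1⊕1⊕1⊕1⊕1⊕0⊕0⊕0 = 0
s4 (pos 4,5,6,7,12,13,14,15,20,21,22,23,28,29,30,31): 1⊕0⊕0⊕1⊕0⊕1⊕1⊕0⊕1⊕0⊕1⊕1⊕1⊕1⊕0⊕0 = 1
s8 (pos 8,9,10,11,12,13,14,15,24,25,26,27,28,29,30,31): 1⊕0⊕1⊕1⊕0⊕1⊕1⊕0⊕1⊕0⊕1⊕0⊕1⊕1⊕0⊕0 = 1
s16 (pos 16,17,18,19,20,21,22,23,24,25,26,27,28,29,30,31): 1⊕0⊕1⊕1⊕1⊕0⊕1⊕1⊕1⊕0⊕1⊕0⊕1⊕1⊕0⊕0 = 0
Syndrome s16…s1 = 01101 → error at position 13.
Flip position 13: 0011001101101101011101110101100 → 0011001101100101011101110101100
Read data bits from positions 3,5,6,7,9,10,11,12,13,14,15,17,18,19,20,21,22,23,24,25,26,27,28,29,30,31: 10010110010011101110101100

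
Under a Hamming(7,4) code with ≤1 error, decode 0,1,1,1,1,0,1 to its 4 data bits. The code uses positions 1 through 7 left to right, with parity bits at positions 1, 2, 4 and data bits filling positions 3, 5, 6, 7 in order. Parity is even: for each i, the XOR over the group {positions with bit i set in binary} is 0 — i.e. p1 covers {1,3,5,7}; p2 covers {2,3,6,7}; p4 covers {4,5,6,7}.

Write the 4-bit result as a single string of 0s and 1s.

1100

s1 (pos 1,3,5,7): 0⊕1⊕1⊕1 = 1
s2 (pos 2,3,6,7): 1⊕1⊕0⊕1 = 1
s4 (pos 4,5,6,7): 1⊕1⊕0⊕1 = 1
Syndrome s4…s1 = 111 → error at position 7.
Flip position 7: 0111101 → 0111100
Read data bits from positions 3,5,6,7: 1100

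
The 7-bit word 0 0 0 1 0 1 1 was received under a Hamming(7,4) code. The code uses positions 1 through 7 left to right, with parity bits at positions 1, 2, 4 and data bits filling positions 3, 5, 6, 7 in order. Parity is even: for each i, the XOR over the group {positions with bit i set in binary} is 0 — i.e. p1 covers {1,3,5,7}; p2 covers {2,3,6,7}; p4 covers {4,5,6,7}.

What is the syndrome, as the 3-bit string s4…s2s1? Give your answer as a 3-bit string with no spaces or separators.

101

s1 (pos 1,3,5,7): 0⊕0⊕0⊕1 = 1
s2 (pos 2,3,6,7): 0⊕0⊕1⊕1 = 0
s4 (pos 4,5,6,7): 1⊕0⊕1⊕1 = 1
Syndrome s4…s1 = 101 → error at position 5.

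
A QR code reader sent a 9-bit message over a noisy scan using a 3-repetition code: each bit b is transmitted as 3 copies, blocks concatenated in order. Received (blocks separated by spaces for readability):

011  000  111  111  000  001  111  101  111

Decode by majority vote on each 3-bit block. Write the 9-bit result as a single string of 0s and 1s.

101100111

Block 1 (011): 2 ones → 1
Block 2 (000): 0 ones → 0
Block 3 (111): 3 ones → 1
Block 4 (111): 3 ones → 1
Block 5 (000): 0 ones → 0
Block 6 (001): 1 one → 0
Block 7 (111): 3 ones → 1
Block 8 (101): 2 ones → 1
Block 9 (111): 3 ones → 1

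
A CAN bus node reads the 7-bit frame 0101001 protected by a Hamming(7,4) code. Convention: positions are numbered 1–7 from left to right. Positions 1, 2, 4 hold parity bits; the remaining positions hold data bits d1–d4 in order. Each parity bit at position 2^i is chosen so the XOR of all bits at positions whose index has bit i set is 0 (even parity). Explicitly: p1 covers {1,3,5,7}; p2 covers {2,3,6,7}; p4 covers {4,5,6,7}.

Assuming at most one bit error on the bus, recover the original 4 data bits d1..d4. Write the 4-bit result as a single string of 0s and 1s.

0001

s1 (pos 1,3,5,7): 0⊕0⊕0⊕1 = 1
s2 (pos 2,3,6,7): 1⊕0⊕0⊕1 = 0
s4 (pos 4,5,6,7): 1⊕0⊕0⊕1 = 0
Syndrome s4…s1 = 001 → error at position 1.
Flip position 1: 0101001 → 1101001
Read data bits from positions 3,5,6,7: 0001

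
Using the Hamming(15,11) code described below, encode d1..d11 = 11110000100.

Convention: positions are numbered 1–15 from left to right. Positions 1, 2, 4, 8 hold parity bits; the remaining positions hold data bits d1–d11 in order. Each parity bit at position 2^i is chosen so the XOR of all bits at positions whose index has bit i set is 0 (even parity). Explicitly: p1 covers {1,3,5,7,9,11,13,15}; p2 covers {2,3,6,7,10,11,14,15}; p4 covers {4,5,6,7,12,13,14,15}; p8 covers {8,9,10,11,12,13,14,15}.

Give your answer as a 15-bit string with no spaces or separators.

011011110000100

Place data at non-parity positions: p1 p2 1 p4 1 1 1 p8 0 0 0 0 1 0 0
p1 (pos 1,3,5,7,9,11,13,15): XOR of data positions = 1⊕1⊕1⊕0⊕0⊕1⊕0 = 0
p2 (pos 2,3,6,7,10,11,14,15): XOR of data positions = 1⊕1⊕1⊕0⊕0⊕0⊕0 = 1
p4 (pos 4,5,6,7,12,13,14,15): XOR of data positions = 1⊕1⊕1⊕0⊕1⊕0⊕0 = 0
p8 (pos 8,9,10,11,12,13,14,15): XOR of data positions = 0⊕0⊕0⊕0⊕1⊕0⊕0 = 1
Codeword: 011011110000100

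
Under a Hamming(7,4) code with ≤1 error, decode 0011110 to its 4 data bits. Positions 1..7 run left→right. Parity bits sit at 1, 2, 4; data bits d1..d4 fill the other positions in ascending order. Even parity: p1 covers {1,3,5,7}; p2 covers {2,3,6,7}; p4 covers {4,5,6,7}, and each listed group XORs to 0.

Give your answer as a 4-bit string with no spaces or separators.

1110

s1 (pos 1,3,5,7): 0⊕1⊕1⊕0 = 0
s2 (pos 2,3,6,7): 0⊕1⊕1⊕0 = 0
s4 (pos 4,5,6,7): 1⊕1⊕1⊕0 = 1
Syndrome s4…s1 = 100 → error at position 4.
Flip position 4: 0011110 → 0010110
Read data bits from positions 3,5,6,7: 1110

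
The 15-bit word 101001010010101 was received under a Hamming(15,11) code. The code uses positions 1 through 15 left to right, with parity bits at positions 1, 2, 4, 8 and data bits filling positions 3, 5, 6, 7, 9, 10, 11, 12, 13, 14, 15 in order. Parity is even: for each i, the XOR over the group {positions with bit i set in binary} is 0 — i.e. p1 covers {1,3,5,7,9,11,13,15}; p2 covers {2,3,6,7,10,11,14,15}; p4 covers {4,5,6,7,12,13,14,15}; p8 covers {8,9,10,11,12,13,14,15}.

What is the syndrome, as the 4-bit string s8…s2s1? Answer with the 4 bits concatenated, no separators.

s1 (pos 1,3,5,7,9,11,13,15): 1⊕1⊕0⊕0⊕0⊕1⊕1⊕1 = 1
s2 (pos 2,3,6,7,10,11,14,15): 0⊕1⊕1⊕0⊕0⊕1⊕0⊕1 = 0
s4 (pos 4,5,6,7,12,13,14,15): 0⊕0⊕1⊕0⊕0⊕1⊕0⊕1 = 1
s8 (pos 8,9,10,11,12,13,14,15): 1⊕0⊕0⊕1⊕0⊕1⊕0⊕1 = 0
Syndrome s8…s1 = 0101 → error at position 5.

0101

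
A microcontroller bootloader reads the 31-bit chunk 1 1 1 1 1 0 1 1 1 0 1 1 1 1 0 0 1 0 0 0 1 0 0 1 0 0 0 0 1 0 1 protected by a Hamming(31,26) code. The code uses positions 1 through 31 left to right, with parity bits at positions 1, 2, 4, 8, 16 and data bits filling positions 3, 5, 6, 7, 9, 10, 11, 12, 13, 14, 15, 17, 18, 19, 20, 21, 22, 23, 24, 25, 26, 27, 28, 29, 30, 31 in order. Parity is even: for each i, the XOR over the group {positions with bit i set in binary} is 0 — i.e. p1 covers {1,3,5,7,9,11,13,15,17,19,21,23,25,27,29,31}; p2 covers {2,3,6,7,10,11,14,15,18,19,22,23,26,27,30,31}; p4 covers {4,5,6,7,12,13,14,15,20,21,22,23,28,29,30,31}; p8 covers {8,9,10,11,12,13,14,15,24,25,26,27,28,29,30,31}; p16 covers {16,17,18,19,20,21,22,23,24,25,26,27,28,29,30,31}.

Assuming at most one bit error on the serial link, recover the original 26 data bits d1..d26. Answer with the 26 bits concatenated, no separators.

s1 (pos 1,3,5,7,9,11,13,15,17,19,21,23,25,27,29,31): 1⊕1⊕1⊕1⊕1⊕1⊕1⊕0⊕1⊕0⊕1⊕0⊕0⊕0⊕1⊕1 = 1
s2 (pos 2,3,6,7,10,11,14,15,18,19,22,23,26,27,30,31): 1⊕1⊕0⊕1⊕0⊕1⊕1⊕0⊕0⊕0⊕0⊕0⊕0⊕0⊕0⊕1 = 0
s4 (pos 4,5,6,7,12,13,14,15,20,21,22,23,28,29,30,31): 1⊕1⊕0⊕1⊕1⊕1⊕1⊕0⊕0⊕1⊕0⊕0⊕0⊕1⊕0⊕1 = 1
s8 (pos 8,9,10,11,12,13,14,15,24,25,26,27,28,29,30,31): 1⊕1⊕0⊕1⊕1⊕1⊕1⊕0⊕1⊕0⊕0⊕0⊕0⊕1⊕0⊕1 = 1
s16 (pos 16,17,18,19,20,21,22,23,24,25,26,27,28,29,30,31): 0⊕1⊕0⊕0⊕0⊕1⊕0⊕0⊕1⊕0⊕0⊕0⊕0⊕1⊕0⊕1 = 1
Syndrome s16…s1 = 11101 → error at position 29.
Flip position 29: 1111101110111100100010010000101 → 1111101110111100100010010000001
Read data bits from positions 3,5,6,7,9,10,11,12,13,14,15,17,18,19,20,21,22,23,24,25,26,27,28,29,30,31: 11011011110100010010000001

11011011110100010010000001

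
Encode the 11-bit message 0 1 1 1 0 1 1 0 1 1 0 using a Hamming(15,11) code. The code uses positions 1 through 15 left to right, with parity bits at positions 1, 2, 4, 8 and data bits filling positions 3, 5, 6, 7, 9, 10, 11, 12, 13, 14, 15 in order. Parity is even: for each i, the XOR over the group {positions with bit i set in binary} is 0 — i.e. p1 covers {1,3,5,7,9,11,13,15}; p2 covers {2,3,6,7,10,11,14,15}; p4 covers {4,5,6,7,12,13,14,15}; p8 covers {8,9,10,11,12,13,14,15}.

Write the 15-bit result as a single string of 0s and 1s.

010111100110110

Place data at non-parity positions: p1 p2 0 p4 1 1 1 p8 0 1 1 0 1 1 0
p1 (pos 1,3,5,7,9,11,13,15): XOR of data positions = 0⊕1⊕1⊕0⊕1⊕1⊕0 = 0
p2 (pos 2,3,6,7,10,11,14,15): XOR of data positions = 0⊕1⊕1⊕1⊕1⊕1⊕0 = 1
p4 (pos 4,5,6,7,12,13,14,15): XOR of data positions = 1⊕1⊕1⊕0⊕1⊕1⊕0 = 1
p8 (pos 8,9,10,11,12,13,14,15): XOR of data positions = 0⊕1⊕1⊕0⊕1⊕1⊕0 = 0
Codeword: 010111100110110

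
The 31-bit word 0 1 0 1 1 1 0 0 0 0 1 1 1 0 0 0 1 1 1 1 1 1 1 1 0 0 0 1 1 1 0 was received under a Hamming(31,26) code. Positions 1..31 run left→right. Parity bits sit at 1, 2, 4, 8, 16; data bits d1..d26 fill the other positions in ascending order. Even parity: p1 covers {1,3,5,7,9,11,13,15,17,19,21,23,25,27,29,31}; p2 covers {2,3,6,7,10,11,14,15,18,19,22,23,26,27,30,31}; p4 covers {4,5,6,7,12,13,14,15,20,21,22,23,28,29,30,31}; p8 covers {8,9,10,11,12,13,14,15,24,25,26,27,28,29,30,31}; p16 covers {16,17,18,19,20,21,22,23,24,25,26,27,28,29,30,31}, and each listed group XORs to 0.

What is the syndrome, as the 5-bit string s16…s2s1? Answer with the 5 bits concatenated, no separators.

11000

s1 (pos 1,3,5,7,9,11,13,15,17,19,21,23,25,27,29,31): 0⊕0⊕1⊕0⊕0⊕1⊕1⊕0⊕1⊕1⊕1⊕1⊕0⊕0⊕1⊕0 = 0
s2 (pos 2,3,6,7,10,11,14,15,18,19,22,23,26,27,30,31): 1⊕0⊕1⊕0⊕0⊕1⊕0⊕0⊕1⊕1⊕1⊕1⊕0⊕0⊕1⊕0 = 0
s4 (pos 4,5,6,7,12,13,14,15,20,21,22,23,28,29,30,31): 1⊕1⊕1⊕0⊕1⊕1⊕0⊕0⊕1⊕1⊕1⊕1⊕1⊕1⊕1⊕0 = 0
s8 (pos 8,9,10,11,12,13,14,15,24,25,26,27,28,29,30,31): 0⊕0⊕0⊕1⊕1⊕1⊕0⊕0⊕1⊕0⊕0⊕0⊕1⊕1⊕1⊕0 = 1
s16 (pos 16,17,18,19,20,21,22,23,24,25,26,27,28,29,30,31): 0⊕1⊕1⊕1⊕1⊕1⊕1⊕1⊕1⊕0⊕0⊕0⊕1⊕1⊕1⊕0 = 1
Syndrome s16…s1 = 11000 → error at position 24.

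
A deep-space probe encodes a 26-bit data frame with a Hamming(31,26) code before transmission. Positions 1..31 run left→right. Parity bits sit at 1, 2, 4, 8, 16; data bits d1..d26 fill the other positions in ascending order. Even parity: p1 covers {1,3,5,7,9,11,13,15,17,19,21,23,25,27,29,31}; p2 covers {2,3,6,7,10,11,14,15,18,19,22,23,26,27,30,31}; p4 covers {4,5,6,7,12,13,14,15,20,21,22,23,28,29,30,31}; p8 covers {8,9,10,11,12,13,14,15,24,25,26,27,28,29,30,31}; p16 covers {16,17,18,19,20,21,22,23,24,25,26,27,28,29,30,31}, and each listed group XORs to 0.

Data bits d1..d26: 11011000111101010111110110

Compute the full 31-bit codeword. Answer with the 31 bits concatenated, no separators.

Place data at non-parity positions: p1 p2 1 p4 1 0 1 p8 1 0 0 0 1 1 1 p16 1 0 1 0 1 0 1 1 1 1 1 0 1 1 0
p1 (pos 1,3,5,7,9,11,13,15,17,19,21,23,25,27,29,31): XOR of data positions = 1⊕1⊕1⊕1⊕0⊕1⊕1⊕1⊕1⊕1⊕1⊕1⊕1⊕1⊕0 = 1
p2 (pos 2,3,6,7,10,11,14,15,18,19,22,23,26,27,30,31): XOR of data positions = 1⊕0⊕1⊕0⊕0⊕1⊕1⊕0⊕1⊕0⊕1⊕1⊕1⊕1⊕0 = 1
p4 (pos 4,5,6,7,12,13,14,15,20,21,22,23,28,29,30,31): XOR of data positions = 1⊕0⊕1⊕0⊕1⊕1⊕1⊕0⊕1⊕0⊕1⊕0⊕1⊕1⊕0 = 1
p8 (pos 8,9,10,11,12,13,14,15,24,25,26,27,28,29,30,31): XOR of data positions = 1⊕0⊕0⊕0⊕1⊕1⊕1⊕1⊕1⊕1⊕1⊕0⊕1⊕1⊕0 = 0
p16 (pos 16,17,18,19,20,21,22,23,24,25,26,27,28,29,30,31): XOR of data positions = 1⊕0⊕1⊕0⊕1⊕0⊕1⊕1⊕1⊕1⊕1⊕0⊕1⊕1⊕0 = 0
Codeword: 1111101010001110101010111110110

1111101010001110101010111110110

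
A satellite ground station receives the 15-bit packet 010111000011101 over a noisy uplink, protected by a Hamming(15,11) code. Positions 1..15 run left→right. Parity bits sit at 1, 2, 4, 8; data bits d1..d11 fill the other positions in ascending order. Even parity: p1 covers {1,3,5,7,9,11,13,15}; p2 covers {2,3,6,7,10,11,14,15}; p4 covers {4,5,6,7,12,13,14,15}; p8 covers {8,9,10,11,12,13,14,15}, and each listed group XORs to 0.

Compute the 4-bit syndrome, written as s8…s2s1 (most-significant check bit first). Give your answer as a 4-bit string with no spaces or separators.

0000

s1 (pos 1,3,5,7,9,11,13,15): 0⊕0⊕1⊕0⊕0⊕1⊕1⊕1 = 0
s2 (pos 2,3,6,7,10,11,14,15): 1⊕0⊕1⊕0⊕0⊕1⊕0⊕1 = 0
s4 (pos 4,5,6,7,12,13,14,15): 1⊕1⊕1⊕0⊕1⊕1⊕0⊕1 = 0
s8 (pos 8,9,10,11,12,13,14,15): 0⊕0⊕0⊕1⊕1⊕1⊕0⊕1 = 0
Syndrome s8…s1 = 0000 → no error.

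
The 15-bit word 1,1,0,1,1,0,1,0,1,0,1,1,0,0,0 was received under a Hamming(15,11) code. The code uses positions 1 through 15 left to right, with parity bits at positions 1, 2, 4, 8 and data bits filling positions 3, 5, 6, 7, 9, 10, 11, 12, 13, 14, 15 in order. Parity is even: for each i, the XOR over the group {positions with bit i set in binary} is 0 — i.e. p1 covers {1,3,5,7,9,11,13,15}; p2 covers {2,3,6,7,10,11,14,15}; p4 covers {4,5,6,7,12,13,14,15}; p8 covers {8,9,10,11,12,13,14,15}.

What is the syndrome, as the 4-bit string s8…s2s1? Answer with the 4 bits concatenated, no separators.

s1 (pos 1,3,5,7,9,11,13,15): 1⊕0⊕1⊕1⊕1⊕1⊕0⊕0 = 1
s2 (pos 2,3,6,7,10,11,14,15): 1⊕0⊕0⊕1⊕0⊕1⊕0⊕0 = 1
s4 (pos 4,5,6,7,12,13,14,15): 1⊕1⊕0⊕1⊕1⊕0⊕0⊕0 = 0
s8 (pos 8,9,10,11,12,13,14,15): 0⊕1⊕0⊕1⊕1⊕0⊕0⊕0 = 1
Syndrome s8…s1 = 1011 → error at position 11.

1011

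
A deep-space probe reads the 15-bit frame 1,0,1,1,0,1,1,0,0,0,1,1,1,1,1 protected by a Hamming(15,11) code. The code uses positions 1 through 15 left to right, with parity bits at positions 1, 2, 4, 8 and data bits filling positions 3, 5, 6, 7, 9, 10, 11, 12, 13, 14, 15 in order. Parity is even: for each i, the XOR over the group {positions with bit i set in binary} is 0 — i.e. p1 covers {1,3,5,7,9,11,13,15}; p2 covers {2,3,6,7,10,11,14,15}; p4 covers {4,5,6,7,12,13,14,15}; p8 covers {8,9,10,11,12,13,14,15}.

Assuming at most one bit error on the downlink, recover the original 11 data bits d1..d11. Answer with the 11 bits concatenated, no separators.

s1 (pos 1,3,5,7,9,11,13,15): 1⊕1⊕0⊕1⊕0⊕1⊕1⊕1 = 0
s2 (pos 2,3,6,7,10,11,14,15): 0⊕1⊕1⊕1⊕0⊕1⊕1⊕1 = 0
s4 (pos 4,5,6,7,12,13,14,15): 1⊕0⊕1⊕1⊕1⊕1⊕1⊕1 = 1
s8 (pos 8,9,10,11,12,13,14,15): 0⊕0⊕0⊕1⊕1⊕1⊕1⊕1 = 1
Syndrome s8…s1 = 1100 → error at position 12.
Flip position 12: 101101100011111 → 101101100010111
Read data bits from positions 3,5,6,7,9,10,11,12,13,14,15: 10110010111

10110010111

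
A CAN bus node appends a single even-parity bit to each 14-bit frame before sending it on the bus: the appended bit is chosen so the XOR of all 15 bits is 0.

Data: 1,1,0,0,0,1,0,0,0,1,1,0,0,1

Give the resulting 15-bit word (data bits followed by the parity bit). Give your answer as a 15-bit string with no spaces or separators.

110001000110010

XOR of the 14 data bits: 1⊕1⊕0⊕0⊕0⊕1⊕0⊕0⊕0⊕1⊕1⊕0⊕0⊕1 = 0
Parity bit = 0 (so all 15 bits XOR to 0).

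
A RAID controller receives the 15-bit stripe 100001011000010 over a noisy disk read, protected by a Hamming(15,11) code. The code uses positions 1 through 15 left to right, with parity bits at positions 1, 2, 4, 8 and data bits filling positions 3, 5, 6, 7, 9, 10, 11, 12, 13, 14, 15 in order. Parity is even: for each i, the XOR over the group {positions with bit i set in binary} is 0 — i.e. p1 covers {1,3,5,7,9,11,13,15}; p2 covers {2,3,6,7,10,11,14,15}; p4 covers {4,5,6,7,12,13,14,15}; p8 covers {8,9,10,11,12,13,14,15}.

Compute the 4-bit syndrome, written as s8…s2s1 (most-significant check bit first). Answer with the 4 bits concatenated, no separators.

s1 (pos 1,3,5,7,9,11,13,15): 1⊕0⊕0⊕0⊕1⊕0⊕0⊕0 = 0
s2 (pos 2,3,6,7,10,11,14,15): 0⊕0⊕1⊕0⊕0⊕0⊕1⊕0 = 0
s4 (pos 4,5,6,7,12,13,14,15): 0⊕0⊕1⊕0⊕0⊕0⊕1⊕0 = 0
s8 (pos 8,9,10,11,12,13,14,15): 1⊕1⊕0⊕0⊕0⊕0⊕1⊕0 = 1
Syndrome s8…s1 = 1000 → error at position 8.

1000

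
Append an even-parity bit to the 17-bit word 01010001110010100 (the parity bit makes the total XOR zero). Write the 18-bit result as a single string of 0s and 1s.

XOR of the 17 data bits: 0⊕1⊕0⊕1⊕0⊕0⊕0⊕1⊕1⊕1⊕0⊕0⊕1⊕0⊕1⊕0⊕0 = 1
Parity bit = 1 (so all 18 bits XOR to 0).

010100011100101001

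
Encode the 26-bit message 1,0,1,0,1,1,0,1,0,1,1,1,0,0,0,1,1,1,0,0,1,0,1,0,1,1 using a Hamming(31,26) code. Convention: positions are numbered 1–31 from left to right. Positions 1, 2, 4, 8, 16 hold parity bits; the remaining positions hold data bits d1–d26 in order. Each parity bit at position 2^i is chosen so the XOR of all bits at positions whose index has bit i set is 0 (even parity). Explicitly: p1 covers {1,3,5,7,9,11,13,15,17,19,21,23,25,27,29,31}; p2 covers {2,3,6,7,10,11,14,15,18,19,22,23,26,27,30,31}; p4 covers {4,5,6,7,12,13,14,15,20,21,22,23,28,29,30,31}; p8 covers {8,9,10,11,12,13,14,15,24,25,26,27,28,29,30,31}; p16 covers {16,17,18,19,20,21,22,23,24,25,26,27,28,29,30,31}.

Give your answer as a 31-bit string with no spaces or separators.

Place data at non-parity positions: p1 p2 1 p4 0 1 0 p8 1 1 0 1 0 1 1 p16 1 0 0 0 1 1 1 0 0 1 0 1 0 1 1
p1 (pos 1,3,5,7,9,11,13,15,17,19,21,23,25,27,29,31): XOR of data positions = 1⊕0⊕0⊕1⊕0⊕0⊕1⊕1⊕0⊕1⊕1⊕0⊕0⊕0⊕1 = 1
p2 (pos 2,3,6,7,10,11,14,15,18,19,22,23,26,27,30,31): XOR of data positions = 1⊕1⊕0⊕1⊕0⊕1⊕1⊕0⊕0⊕1⊕1⊕1⊕0⊕1⊕1 = 0
p4 (pos 4,5,6,7,12,13,14,15,20,21,22,23,28,29,30,31): XOR of data positions = 0⊕1⊕0⊕1⊕0⊕1⊕1⊕0⊕1⊕1⊕1⊕1⊕0⊕1⊕1 = 0
p8 (pos 8,9,10,11,12,13,14,15,24,25,26,27,28,29,30,31): XOR of data positions = 1⊕1⊕0⊕1⊕0⊕1⊕1⊕0⊕0⊕1⊕0⊕1⊕0⊕1⊕1 = 1
p16 (pos 16,17,18,19,20,21,22,23,24,25,26,27,28,29,30,31): XOR of data positions = 1⊕0⊕0⊕0⊕1⊕1⊕1⊕0⊕0⊕1⊕0⊕1⊕0⊕1⊕1 = 0
Codeword: 1010010111010110100011100101011

1010010111010110100011100101011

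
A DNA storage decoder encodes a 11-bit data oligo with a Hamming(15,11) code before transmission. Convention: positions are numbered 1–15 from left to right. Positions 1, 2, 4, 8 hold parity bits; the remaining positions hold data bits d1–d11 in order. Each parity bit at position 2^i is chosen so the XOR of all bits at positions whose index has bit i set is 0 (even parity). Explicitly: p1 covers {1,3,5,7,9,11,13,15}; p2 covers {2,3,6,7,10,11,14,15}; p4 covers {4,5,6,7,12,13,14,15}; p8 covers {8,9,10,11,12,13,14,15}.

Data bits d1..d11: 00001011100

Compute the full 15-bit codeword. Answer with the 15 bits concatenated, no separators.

Place data at non-parity positions: p1 p2 0 p4 0 0 0 p8 1 0 1 1 1 0 0
p1 (pos 1,3,5,7,9,11,13,15): XOR of data positions = 0⊕0⊕0⊕1⊕1⊕1⊕0 = 1
p2 (pos 2,3,6,7,10,11,14,15): XOR of data positions = 0⊕0⊕0⊕0⊕1⊕0⊕0 = 1
p4 (pos 4,5,6,7,12,13,14,15): XOR of data positions = 0⊕0⊕0⊕1⊕1⊕0⊕0 = 0
p8 (pos 8,9,10,11,12,13,14,15): XOR of data positions = 1⊕0⊕1⊕1⊕1⊕0⊕0 = 0
Codeword: 110000001011100

110000001011100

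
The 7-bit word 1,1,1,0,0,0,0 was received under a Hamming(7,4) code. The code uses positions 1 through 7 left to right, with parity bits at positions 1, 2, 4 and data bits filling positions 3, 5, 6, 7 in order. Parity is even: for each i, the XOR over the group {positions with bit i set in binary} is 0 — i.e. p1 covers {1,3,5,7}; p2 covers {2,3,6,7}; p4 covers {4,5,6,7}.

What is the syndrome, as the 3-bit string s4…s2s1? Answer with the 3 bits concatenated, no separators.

000

s1 (pos 1,3,5,7): 1⊕1⊕0⊕0 = 0
s2 (pos 2,3,6,7): 1⊕1⊕0⊕0 = 0
s4 (pos 4,5,6,7): 0⊕0⊕0⊕0 = 0
Syndrome s4…s1 = 000 → no error.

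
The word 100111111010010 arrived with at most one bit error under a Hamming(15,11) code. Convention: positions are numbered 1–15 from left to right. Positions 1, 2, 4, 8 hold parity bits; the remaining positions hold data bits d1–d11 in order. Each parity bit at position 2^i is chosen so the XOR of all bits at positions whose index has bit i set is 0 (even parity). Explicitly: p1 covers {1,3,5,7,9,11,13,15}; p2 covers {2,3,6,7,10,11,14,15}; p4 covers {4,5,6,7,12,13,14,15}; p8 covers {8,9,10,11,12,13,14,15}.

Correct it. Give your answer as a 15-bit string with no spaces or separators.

100101111010010

s1 (pos 1,3,5,7,9,11,13,15): 1⊕0⊕1⊕1⊕1⊕1⊕0⊕0 = 1
s2 (pos 2,3,6,7,10,11,14,15): 0⊕0⊕1⊕1⊕0⊕1⊕1⊕0 = 0
s4 (pos 4,5,6,7,12,13,14,15): 1⊕1⊕1⊕1⊕0⊕0⊕1⊕0 = 1
s8 (pos 8,9,10,11,12,13,14,15): 1⊕1⊕0⊕1⊕0⊕0⊕1⊕0 = 0
Syndrome s8…s1 = 0101 → error at position 5.
Flip position 5: 100111111010010 → 100101111010010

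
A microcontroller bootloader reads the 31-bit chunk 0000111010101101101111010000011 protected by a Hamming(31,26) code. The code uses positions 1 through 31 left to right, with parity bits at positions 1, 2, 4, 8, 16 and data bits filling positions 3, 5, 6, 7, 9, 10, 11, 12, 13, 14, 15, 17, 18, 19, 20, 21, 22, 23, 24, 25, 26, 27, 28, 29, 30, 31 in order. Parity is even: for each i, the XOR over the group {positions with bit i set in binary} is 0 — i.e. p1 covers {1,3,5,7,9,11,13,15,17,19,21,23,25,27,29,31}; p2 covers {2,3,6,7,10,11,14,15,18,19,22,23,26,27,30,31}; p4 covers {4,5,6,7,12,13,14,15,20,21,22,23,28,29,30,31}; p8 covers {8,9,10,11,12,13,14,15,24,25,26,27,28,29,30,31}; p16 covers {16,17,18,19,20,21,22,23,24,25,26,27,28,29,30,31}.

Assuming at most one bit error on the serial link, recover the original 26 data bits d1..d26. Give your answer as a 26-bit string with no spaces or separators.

01111010110101111011000011

s1 (pos 1,3,5,7,9,11,13,15,17,19,21,23,25,27,29,31): 0⊕0⊕1⊕1⊕1⊕1⊕1⊕0⊕1⊕1⊕1⊕0⊕0⊕0⊕0⊕1 = 1
s2 (pos 2,3,6,7,10,11,14,15,18,19,22,23,26,27,30,31): 0⊕0⊕1⊕1⊕0⊕1⊕1⊕0⊕0⊕1⊕1⊕0⊕0⊕0⊕1⊕1 = 0
s4 (pos 4,5,6,7,12,13,14,15,20,21,22,23,28,29,30,31): 0⊕1⊕1⊕1⊕0⊕1⊕1⊕0⊕1⊕1⊕1⊕0⊕0⊕0⊕1⊕1 = 0
s8 (pos 8,9,10,11,12,13,14,15,24,25,26,27,28,29,30,31): 0⊕1⊕0⊕1⊕0⊕1⊕1⊕0⊕1⊕0⊕0⊕0⊕0⊕0⊕1⊕1 = 1
s16 (pos 16,17,18,19,20,21,22,23,24,25,26,27,28,29,30,31): 1⊕1⊕0⊕1⊕1⊕1⊕1⊕0⊕1⊕0⊕0⊕0⊕0⊕0⊕1⊕1 = 1
Syndrome s16…s1 = 11001 → error at position 25.
Flip position 25: 0000111010101101101111010000011 → 0000111010101101101111011000011
Read data bits from positions 3,5,6,7,9,10,11,12,13,14,15,17,18,19,20,21,22,23,24,25,26,27,28,29,30,31: 01111010110101111011000011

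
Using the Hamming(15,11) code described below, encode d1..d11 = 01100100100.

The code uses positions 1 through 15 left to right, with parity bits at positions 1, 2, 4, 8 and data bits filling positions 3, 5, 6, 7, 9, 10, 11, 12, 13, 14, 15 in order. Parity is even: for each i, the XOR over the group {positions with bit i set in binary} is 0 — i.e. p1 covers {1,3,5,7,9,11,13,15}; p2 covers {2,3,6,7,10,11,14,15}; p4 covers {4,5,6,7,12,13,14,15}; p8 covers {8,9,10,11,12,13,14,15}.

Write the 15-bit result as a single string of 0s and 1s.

000111000100100

Place data at non-parity positions: p1 p2 0 p4 1 1 0 p8 0 1 0 0 1 0 0
p1 (pos 1,3,5,7,9,11,13,15): XOR of data positions = 0⊕1⊕0⊕0⊕0⊕1⊕0 = 0
p2 (pos 2,3,6,7,10,11,14,15): XOR of data positions = 0⊕1⊕0⊕1⊕0⊕0⊕0 = 0
p4 (pos 4,5,6,7,12,13,14,15): XOR of data positions = 1⊕1⊕0⊕0⊕1⊕0⊕0 = 1
p8 (pos 8,9,10,11,12,13,14,15): XOR of data positions = 0⊕1⊕0⊕0⊕1⊕0⊕0 = 0
Codeword: 000111000100100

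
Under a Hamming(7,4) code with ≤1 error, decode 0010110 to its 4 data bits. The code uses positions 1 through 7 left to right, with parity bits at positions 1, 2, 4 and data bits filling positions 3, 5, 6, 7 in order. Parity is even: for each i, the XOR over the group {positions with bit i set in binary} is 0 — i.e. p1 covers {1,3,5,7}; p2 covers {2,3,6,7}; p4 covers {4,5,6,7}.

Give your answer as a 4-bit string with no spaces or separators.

s1 (pos 1,3,5,7): 0⊕1⊕1⊕0 = 0
s2 (pos 2,3,6,7): 0⊕1⊕1⊕0 = 0
s4 (pos 4,5,6,7): 0⊕1⊕1⊕0 = 0
Syndrome s4…s1 = 000 → no error.
Read data bits from positions 3,5,6,7: 1110

1110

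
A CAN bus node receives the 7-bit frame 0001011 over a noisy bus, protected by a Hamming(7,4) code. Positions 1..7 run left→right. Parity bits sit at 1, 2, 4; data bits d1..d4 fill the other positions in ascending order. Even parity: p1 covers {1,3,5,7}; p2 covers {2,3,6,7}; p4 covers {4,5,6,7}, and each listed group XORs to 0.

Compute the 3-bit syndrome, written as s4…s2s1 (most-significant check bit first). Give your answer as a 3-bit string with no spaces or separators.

101

s1 (pos 1,3,5,7): 0⊕0⊕0⊕1 = 1
s2 (pos 2,3,6,7): 0⊕0⊕1⊕1 = 0
s4 (pos 4,5,6,7): 1⊕0⊕1⊕1 = 1
Syndrome s4…s1 = 101 → error at position 5.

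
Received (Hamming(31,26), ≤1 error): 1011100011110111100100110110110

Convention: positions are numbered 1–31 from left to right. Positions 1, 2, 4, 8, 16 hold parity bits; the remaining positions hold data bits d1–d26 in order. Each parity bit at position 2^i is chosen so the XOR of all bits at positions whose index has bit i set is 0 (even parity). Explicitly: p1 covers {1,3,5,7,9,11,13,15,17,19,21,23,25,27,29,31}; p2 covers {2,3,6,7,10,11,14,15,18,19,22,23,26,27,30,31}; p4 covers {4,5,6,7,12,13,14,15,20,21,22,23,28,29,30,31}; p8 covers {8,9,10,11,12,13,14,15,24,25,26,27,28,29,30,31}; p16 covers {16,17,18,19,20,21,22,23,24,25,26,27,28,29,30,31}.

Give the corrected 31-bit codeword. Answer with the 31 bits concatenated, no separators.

1011100011110111100100110110100

s1 (pos 1,3,5,7,9,11,13,15,17,19,21,23,25,27,29,31): 1⊕1⊕1⊕0⊕1⊕1⊕0⊕1⊕1⊕0⊕0⊕1⊕0⊕1⊕1⊕0 = 0
s2 (pos 2,3,6,7,10,11,14,15,18,19,22,23,26,27,30,31): 0⊕1⊕0⊕0⊕1⊕1⊕1⊕1⊕0⊕0⊕0⊕1⊕1⊕1⊕1⊕0 = 1
s4 (pos 4,5,6,7,12,13,14,15,20,21,22,23,28,29,30,31): 1⊕1⊕0⊕0⊕1⊕0⊕1⊕1⊕1⊕0⊕0⊕1⊕0⊕1⊕1⊕0 = 1
s8 (pos 8,9,10,11,12,13,14,15,24,25,26,27,28,29,30,31): 0⊕1⊕1⊕1⊕1⊕0⊕1⊕1⊕1⊕0⊕1⊕1⊕0⊕1⊕1⊕0 = 1
s16 (pos 16,17,18,19,20,21,22,23,24,25,26,27,28,29,30,31): 1⊕1⊕0⊕0⊕1⊕0⊕0⊕1⊕1⊕0⊕1⊕1⊕0⊕1⊕1⊕0 = 1
Syndrome s16…s1 = 11110 → error at position 30.
Flip position 30: 1011100011110111100100110110110 → 1011100011110111100100110110100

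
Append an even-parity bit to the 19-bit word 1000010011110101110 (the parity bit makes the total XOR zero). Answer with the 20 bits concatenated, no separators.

XOR of the 19 data bits: 1⊕0⊕0⊕0⊕0⊕1⊕0⊕0⊕1⊕1⊕1⊕1⊕0⊕1⊕0⊕1⊕1⊕1⊕0 = 0
Parity bit = 0 (so all 20 bits XOR to 0).

10000100111101011100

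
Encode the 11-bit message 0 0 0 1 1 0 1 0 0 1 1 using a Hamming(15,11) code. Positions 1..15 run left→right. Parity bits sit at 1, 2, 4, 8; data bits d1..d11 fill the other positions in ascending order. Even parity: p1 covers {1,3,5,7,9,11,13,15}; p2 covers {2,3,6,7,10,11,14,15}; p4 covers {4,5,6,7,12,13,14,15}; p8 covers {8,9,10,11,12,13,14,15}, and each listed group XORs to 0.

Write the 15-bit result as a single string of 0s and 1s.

Place data at non-parity positions: p1 p2 0 p4 0 0 1 p8 1 0 1 0 0 1 1
p1 (pos 1,3,5,7,9,11,13,15): XOR of data positions = 0⊕0⊕1⊕1⊕1⊕0⊕1 = 0
p2 (pos 2,3,6,7,10,11,14,15): XOR of data positions = 0⊕0⊕1⊕0⊕1⊕1⊕1 = 0
p4 (pos 4,5,6,7,12,13,14,15): XOR of data positions = 0⊕0⊕1⊕0⊕0⊕1⊕1 = 1
p8 (pos 8,9,10,11,12,13,14,15): XOR of data positions = 1⊕0⊕1⊕0⊕0⊕1⊕1 = 0
Codeword: 000100101010011

000100101010011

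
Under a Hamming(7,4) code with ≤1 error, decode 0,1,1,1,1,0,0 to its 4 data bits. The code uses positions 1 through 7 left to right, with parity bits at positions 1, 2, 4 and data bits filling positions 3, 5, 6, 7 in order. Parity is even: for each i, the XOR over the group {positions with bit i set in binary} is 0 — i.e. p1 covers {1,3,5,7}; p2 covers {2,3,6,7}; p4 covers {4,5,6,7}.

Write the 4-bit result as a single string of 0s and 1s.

1100

s1 (pos 1,3,5,7): 0⊕1⊕1⊕0 = 0
s2 (pos 2,3,6,7): 1⊕1⊕0⊕0 = 0
s4 (pos 4,5,6,7): 1⊕1⊕0⊕0 = 0
Syndrome s4…s1 = 000 → no error.
Read data bits from positions 3,5,6,7: 1100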